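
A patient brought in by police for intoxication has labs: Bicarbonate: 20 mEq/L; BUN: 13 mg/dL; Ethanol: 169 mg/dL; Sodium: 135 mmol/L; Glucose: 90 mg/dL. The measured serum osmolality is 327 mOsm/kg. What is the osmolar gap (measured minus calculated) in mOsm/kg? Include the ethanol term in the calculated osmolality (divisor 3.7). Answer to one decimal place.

Calculated osmolality = 2·Na + glucose/18 + BUN/2.8 + ethanol/3.7
= 2·135 + 90/18 + 13/2.8 + 169/3.7
= 270 + 5 + 4.64 + 45.68
= 325.32 mOsm/kg ≈ 325.3 mOsm/kg
Osmolar gap = measured − calculated = 327 − 325.3 = 1.7 mOsm/kg

1.7 mOsm/kg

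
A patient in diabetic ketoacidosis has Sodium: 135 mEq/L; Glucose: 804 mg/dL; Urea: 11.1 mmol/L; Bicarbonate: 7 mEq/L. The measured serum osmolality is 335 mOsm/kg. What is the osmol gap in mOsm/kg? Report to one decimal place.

Calculated osmolality = 2·Na + glucose/18 + urea
= 2·135 + 804/18 + 11.1
= 270 + 44.67 + 11.10
= 325.77 mOsm/kg ≈ 325.8 mOsm/kg
Osmolar gap = measured − calculated = 335 − 325.8 = 9.2 mOsm/kg

9.2 mOsm/kg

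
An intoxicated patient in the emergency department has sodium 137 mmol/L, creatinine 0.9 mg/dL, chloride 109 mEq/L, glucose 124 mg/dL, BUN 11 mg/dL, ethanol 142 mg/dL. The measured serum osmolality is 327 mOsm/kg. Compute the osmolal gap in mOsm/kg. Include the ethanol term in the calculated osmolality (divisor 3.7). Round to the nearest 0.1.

3.8 mOsm/kg

Calculated osmolality = 2·Na + glucose/18 + BUN/2.8 + ethanol/3.7
= 2·137 + 124/18 + 11/2.8 + 142/3.7
= 274 + 6.89 + 3.93 + 38.38
= 323.2 mOsm/kg ≈ 323.2 mOsm/kg
Osmolar gap = measured − calculated = 327 − 323.2 = 3.8 mOsm/kg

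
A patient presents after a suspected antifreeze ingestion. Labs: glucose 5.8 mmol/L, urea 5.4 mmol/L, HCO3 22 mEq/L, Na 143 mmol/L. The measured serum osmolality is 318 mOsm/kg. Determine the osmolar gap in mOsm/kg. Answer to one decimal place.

20.8 mOsm/kg

Calculated osmolality = 2·Na + glucose + urea
= 2·143 + 5.8 + 5.4
= 286 + 5.80 + 5.40
= 297.2 mOsm/kg ≈ 297.2 mOsm/kg
Osmolar gap = measured − calculated = 318 − 297.2 = 20.8 mOsm/kg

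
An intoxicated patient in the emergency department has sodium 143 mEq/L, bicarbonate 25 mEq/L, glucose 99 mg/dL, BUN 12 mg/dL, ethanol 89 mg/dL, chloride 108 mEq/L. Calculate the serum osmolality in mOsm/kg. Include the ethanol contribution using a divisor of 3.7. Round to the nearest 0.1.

319.8 mOsm/kg

Calculated osmolality = 2·Na + glucose/18 + BUN/2.8 + ethanol/3.7
= 2·143 + 99/18 + 12/2.8 + 89/3.7
= 286 + 5.50 + 4.29 + 24.05
= 319.84 mOsm/kg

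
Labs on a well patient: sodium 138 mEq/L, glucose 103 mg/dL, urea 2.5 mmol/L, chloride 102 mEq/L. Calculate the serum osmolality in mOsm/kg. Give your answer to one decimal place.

284.2 mOsm/kg

Calculated osmolality = 2·Na + glucose/18 + urea
= 2·138 + 103/18 + 2.5
= 276 + 5.72 + 2.50
= 284.22 mOsm/kg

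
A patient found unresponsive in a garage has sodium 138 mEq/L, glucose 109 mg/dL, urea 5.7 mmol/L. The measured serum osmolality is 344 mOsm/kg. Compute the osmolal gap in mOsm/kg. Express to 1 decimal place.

56.2 mOsm/kg

Calculated osmolality = 2·Na + glucose/18 + urea
= 2·138 + 109/18 + 5.7
= 276 + 6.06 + 5.70
= 287.76 mOsm/kg ≈ 287.8 mOsm/kg
Osmolar gap = measured − calculated = 344 − 287.8 = 56.2 mOsm/kg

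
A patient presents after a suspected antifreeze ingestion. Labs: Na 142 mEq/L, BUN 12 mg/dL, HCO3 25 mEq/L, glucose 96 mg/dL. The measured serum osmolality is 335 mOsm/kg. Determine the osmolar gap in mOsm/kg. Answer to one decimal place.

Calculated osmolality = 2·Na + glucose/18 + BUN/2.8
= 2·142 + 96/18 + 12/2.8
= 284 + 5.33 + 4.29
= 293.62 mOsm/kg ≈ 293.6 mOsm/kg
Osmolar gap = measured − calculated = 335 − 293.6 = 41.4 mOsm/kg

41.4 mOsm/kg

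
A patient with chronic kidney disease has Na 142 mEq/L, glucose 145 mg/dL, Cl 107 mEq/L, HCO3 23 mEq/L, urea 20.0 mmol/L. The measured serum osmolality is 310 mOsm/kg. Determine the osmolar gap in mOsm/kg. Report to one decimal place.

Calculated osmolality = 2·Na + glucose/18 + urea
= 2·142 + 145/18 + 20
= 284 + 8.06 + 20
= 312.06 mOsm/kg ≈ 312.1 mOsm/kg
Osmolar gap = measured − calculated = 310 − 312.1 = -2.1 mOsm/kg

-2.1 mOsm/kg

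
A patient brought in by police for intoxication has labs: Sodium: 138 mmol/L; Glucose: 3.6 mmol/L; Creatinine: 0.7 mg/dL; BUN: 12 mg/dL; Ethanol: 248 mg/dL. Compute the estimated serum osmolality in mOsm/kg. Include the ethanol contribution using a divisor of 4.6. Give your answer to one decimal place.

Calculated osmolality = 2·Na + glucose + BUN/2.8 + ethanol/4.6
= 2·138 + 3.6 + 12/2.8 + 248/4.6
= 276 + 3.60 + 4.29 + 53.91
= 337.8 mOsm/kg

337.8 mOsm/kg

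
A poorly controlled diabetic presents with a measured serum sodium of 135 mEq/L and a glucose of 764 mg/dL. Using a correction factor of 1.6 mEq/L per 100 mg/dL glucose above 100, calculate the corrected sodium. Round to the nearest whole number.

146 mEq/L

Corrected Na = measured Na + 1.6 · (glucose − 100)/100
= 135 + 1.6 · (764 − 100)/100
= 135 + 10.6
= 145.6 mEq/L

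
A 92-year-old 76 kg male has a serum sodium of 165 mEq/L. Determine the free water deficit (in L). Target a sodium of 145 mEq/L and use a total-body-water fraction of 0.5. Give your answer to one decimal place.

5.2 L

TBW = 0.5 · 76 = 38 L
Free water deficit = TBW · (Na/145 − 1)
= 38 · (165/145 − 1)
= 38 · 0.1379
= 5.24 L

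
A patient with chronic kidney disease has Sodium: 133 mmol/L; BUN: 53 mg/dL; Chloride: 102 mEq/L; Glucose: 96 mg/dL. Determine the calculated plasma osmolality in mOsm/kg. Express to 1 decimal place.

Calculated osmolality = 2·Na + glucose/18 + BUN/2.8
= 2·133 + 96/18 + 53/2.8
= 266 + 5.33 + 18.93
= 290.26 mOsm/kg

290.3 mOsm/kg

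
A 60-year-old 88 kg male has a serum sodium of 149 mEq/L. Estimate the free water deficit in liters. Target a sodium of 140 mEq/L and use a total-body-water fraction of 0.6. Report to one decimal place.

3.4 L

TBW = 0.6 · 88 = 52.8 L
Free water deficit = TBW · (Na/140 − 1)
= 52.8 · (149/140 − 1)
= 52.8 · 0.0643
= 3.4 L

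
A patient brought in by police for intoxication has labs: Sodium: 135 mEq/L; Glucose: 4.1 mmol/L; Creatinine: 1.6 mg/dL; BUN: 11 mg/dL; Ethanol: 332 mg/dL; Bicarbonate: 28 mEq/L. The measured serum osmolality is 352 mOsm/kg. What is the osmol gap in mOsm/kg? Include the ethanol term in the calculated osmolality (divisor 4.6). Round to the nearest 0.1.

Calculated osmolality = 2·Na + glucose + BUN/2.8 + ethanol/4.6
= 2·135 + 4.1 + 11/2.8 + 332/4.6
= 270 + 4.10 + 3.93 + 72.17
= 350.2 mOsm/kg ≈ 350.2 mOsm/kg
Osmolar gap = measured − calculated = 352 − 350.2 = 1.8 mOsm/kg

1.8 mOsm/kg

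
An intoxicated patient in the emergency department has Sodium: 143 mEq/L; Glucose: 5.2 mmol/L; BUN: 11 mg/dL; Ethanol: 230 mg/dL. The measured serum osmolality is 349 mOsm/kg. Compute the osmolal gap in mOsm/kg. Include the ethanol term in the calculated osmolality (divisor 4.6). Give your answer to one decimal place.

Calculated osmolality = 2·Na + glucose + BUN/2.8 + ethanol/4.6
= 2·143 + 5.2 + 11/2.8 + 230/4.6
= 286 + 5.20 + 3.93 + 50
= 345.13 mOsm/kg ≈ 345.1 mOsm/kg
Osmolar gap = measured − calculated = 349 − 345.1 = 3.9 mOsm/kg

3.9 mOsm/kg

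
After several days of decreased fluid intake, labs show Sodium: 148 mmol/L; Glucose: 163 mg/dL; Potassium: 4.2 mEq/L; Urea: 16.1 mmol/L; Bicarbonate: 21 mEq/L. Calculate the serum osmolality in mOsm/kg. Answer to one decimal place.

Calculated osmolality = 2·Na + glucose/18 + urea
= 2·148 + 163/18 + 16.1
= 296 + 9.06 + 16.10
= 321.16 mOsm/kg

321.2 mOsm/kg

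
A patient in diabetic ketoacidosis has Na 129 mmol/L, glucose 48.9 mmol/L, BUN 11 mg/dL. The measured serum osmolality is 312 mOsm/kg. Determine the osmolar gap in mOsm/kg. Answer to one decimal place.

Calculated osmolality = 2·Na + glucose + BUN/2.8
= 2·129 + 48.9 + 11/2.8
= 258 + 48.90 + 3.93
= 310.83 mOsm/kg ≈ 310.8 mOsm/kg
Osmolar gap = measured − calculated = 312 − 310.8 = 1.2 mOsm/kg

1.2 mOsm/kg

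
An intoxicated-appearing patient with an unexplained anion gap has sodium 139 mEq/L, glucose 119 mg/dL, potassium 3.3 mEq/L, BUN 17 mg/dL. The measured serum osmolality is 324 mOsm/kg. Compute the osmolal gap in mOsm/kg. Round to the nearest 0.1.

33.3 mOsm/kg

Calculated osmolality = 2·Na + glucose/18 + BUN/2.8
= 2·139 + 119/18 + 17/2.8
= 278 + 6.61 + 6.07
= 290.68 mOsm/kg ≈ 290.7 mOsm/kg
Osmolar gap = measured − calculated = 324 − 290.7 = 33.3 mOsm/kg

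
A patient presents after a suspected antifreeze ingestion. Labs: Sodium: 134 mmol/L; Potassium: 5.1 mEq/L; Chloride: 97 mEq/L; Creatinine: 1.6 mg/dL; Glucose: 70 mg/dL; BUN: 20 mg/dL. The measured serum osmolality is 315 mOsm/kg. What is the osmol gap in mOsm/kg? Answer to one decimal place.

Calculated osmolality = 2·Na + glucose/18 + BUN/2.8
= 2·134 + 70/18 + 20/2.8
= 268 + 3.89 + 7.14
= 279.03 mOsm/kg ≈ 279.0 mOsm/kg
Osmolar gap = measured − calculated = 315 − 279.0 = 36.0 mOsm/kg

36.0 mOsm/kg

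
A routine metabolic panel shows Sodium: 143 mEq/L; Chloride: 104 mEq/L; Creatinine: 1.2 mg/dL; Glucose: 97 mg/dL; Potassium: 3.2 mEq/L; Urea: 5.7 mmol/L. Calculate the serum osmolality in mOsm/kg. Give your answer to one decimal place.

297.1 mOsm/kg

Calculated osmolality = 2·Na + glucose/18 + urea
= 2·143 + 97/18 + 5.7
= 286 + 5.39 + 5.70
= 297.09 mOsm/kg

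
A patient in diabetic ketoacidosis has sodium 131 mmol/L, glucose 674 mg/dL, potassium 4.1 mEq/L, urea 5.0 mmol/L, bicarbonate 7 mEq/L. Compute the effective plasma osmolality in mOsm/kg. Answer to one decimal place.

299.4 mOsm/kg

Effective osmolality excludes urea (freely permeant across cell membranes):
2·Na + glucose/18
= 2·131 + 674/18
= 262 + 37.44
= 299.44 mOsm/kg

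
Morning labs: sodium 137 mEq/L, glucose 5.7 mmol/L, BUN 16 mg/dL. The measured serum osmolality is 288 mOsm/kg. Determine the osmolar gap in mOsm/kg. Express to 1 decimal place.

2.6 mOsm/kg

Calculated osmolality = 2·Na + glucose + BUN/2.8
= 2·137 + 5.7 + 16/2.8
= 274 + 5.70 + 5.71
= 285.41 mOsm/kg ≈ 285.4 mOsm/kg
Osmolar gap = measured − calculated = 288 − 285.4 = 2.6 mOsm/kg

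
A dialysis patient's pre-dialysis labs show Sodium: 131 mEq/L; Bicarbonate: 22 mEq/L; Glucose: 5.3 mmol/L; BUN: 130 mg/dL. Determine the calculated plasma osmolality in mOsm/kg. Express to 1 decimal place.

Calculated osmolality = 2·Na + glucose + BUN/2.8
= 2·131 + 5.3 + 130/2.8
= 262 + 5.30 + 46.43
= 313.73 mOsm/kg

313.7 mOsm/kg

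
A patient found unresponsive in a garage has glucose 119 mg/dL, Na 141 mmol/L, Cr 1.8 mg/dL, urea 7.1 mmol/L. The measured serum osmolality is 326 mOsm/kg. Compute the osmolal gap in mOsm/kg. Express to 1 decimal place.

30.3 mOsm/kg

Calculated osmolality = 2·Na + glucose/18 + urea
= 2·141 + 119/18 + 7.1
= 282 + 6.61 + 7.10
= 295.71 mOsm/kg ≈ 295.7 mOsm/kg
Osmolar gap = measured − calculated = 326 − 295.7 = 30.3 mOsm/kg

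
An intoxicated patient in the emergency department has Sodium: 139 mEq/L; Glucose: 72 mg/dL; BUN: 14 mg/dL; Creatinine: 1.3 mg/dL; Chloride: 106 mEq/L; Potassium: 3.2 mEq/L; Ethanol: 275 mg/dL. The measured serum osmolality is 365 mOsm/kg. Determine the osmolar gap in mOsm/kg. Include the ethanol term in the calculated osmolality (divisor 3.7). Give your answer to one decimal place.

3.7 mOsm/kg

Calculated osmolality = 2·Na + glucose/18 + BUN/2.8 + ethanol/3.7
= 2·139 + 72/18 + 14/2.8 + 275/3.7
= 278 + 4 + 5 + 74.32
= 361.32 mOsm/kg ≈ 361.3 mOsm/kg
Osmolar gap = measured − calculated = 365 − 361.3 = 3.7 mOsm/kg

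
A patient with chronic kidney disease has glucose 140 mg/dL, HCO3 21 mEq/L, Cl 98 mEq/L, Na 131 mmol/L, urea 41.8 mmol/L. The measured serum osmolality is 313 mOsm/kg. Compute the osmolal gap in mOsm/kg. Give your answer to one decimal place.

1.4 mOsm/kg

Calculated osmolality = 2·Na + glucose/18 + urea
= 2·131 + 140/18 + 41.8
= 262 + 7.78 + 41.80
= 311.58 mOsm/kg ≈ 311.6 mOsm/kg
Osmolar gap = measured − calculated = 313 − 311.6 = 1.4 mOsm/kg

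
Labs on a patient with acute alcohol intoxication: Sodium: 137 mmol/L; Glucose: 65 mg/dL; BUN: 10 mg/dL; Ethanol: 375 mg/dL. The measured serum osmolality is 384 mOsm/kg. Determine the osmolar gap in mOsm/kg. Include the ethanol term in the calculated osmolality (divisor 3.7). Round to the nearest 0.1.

Calculated osmolality = 2·Na + glucose/18 + BUN/2.8 + ethanol/3.7
= 2·137 + 65/18 + 10/2.8 + 375/3.7
= 274 + 3.61 + 3.57 + 101.35
= 382.53 mOsm/kg ≈ 382.5 mOsm/kg
Osmolar gap = measured − calculated = 384 − 382.5 = 1.5 mOsm/kg

1.5 mOsm/kg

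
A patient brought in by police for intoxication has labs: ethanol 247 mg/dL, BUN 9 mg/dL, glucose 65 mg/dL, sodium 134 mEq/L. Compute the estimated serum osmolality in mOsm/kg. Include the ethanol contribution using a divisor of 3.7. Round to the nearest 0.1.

Calculated osmolality = 2·Na + glucose/18 + BUN/2.8 + ethanol/3.7
= 2·134 + 65/18 + 9/2.8 + 247/3.7
= 268 + 3.61 + 3.21 + 66.76
= 341.58 mOsm/kg

341.6 mOsm/kg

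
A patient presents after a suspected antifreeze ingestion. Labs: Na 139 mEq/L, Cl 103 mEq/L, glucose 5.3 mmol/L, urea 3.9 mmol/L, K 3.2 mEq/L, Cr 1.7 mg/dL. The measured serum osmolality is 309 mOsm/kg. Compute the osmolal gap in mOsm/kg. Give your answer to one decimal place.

Calculated osmolality = 2·Na + glucose + urea
= 2·139 + 5.3 + 3.9
= 278 + 5.30 + 3.90
= 287.2 mOsm/kg ≈ 287.2 mOsm/kg
Osmolar gap = measured − calculated = 309 − 287.2 = 21.8 mOsm/kg

21.8 mOsm/kg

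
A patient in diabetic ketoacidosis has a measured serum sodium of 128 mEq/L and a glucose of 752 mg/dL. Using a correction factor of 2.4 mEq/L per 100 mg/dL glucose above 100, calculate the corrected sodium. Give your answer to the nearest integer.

144 mEq/L

Corrected Na = measured Na + 2.4 · (glucose − 100)/100
= 128 + 2.4 · (752 − 100)/100
= 128 + 15.6
= 143.6 mEq/L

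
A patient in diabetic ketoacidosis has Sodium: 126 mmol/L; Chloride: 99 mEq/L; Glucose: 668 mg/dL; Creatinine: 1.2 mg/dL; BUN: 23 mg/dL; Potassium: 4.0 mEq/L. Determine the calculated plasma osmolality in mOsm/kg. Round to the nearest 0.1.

297.3 mOsm/kg

Calculated osmolality = 2·Na + glucose/18 + BUN/2.8
= 2·126 + 668/18 + 23/2.8
= 252 + 37.11 + 8.21
= 297.32 mOsm/kg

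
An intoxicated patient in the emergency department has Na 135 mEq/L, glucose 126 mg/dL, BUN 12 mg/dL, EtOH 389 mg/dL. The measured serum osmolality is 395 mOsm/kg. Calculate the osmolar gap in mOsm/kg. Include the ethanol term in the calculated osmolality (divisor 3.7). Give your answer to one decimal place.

Calculated osmolality = 2·Na + glucose/18 + BUN/2.8 + ethanol/3.7
= 2·135 + 126/18 + 12/2.8 + 389/3.7
= 270 + 7 + 4.29 + 105.14
= 386.43 mOsm/kg ≈ 386.4 mOsm/kg
Osmolar gap = measured − calculated = 395 − 386.4 = 8.6 mOsm/kg

8.6 mOsm/kg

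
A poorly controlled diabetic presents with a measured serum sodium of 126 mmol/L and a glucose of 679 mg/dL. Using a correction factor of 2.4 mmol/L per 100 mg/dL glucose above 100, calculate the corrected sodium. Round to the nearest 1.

Corrected Na = measured Na + 2.4 · (glucose − 100)/100
= 126 + 2.4 · (679 − 100)/100
= 126 + 13.9
= 139.9 mmol/L

140 mmol/L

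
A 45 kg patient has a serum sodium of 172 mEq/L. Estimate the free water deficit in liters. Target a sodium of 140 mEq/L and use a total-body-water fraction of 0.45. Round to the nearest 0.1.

4.6 L

TBW = 0.45 · 45 = 20.25 L
Free water deficit = TBW · (Na/140 − 1)
= 20.25 · (172/140 − 1)
= 20.25 · 0.2286
= 4.63 L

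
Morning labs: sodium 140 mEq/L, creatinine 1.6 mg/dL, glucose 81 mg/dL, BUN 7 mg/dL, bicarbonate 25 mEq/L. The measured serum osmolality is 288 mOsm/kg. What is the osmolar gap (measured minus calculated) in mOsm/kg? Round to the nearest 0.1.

1.0 mOsm/kg

Calculated osmolality = 2·Na + glucose/18 + BUN/2.8
= 2·140 + 81/18 + 7/2.8
= 280 + 4.50 + 2.50
= 287 mOsm/kg ≈ 287.0 mOsm/kg
Osmolar gap = measured − calculated = 288 − 287.0 = 1.0 mOsm/kg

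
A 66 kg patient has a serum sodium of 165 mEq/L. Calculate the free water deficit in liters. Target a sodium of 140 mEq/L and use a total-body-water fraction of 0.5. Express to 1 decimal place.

TBW = 0.5 · 66 = 33 L
Free water deficit = TBW · (Na/140 − 1)
= 33 · (165/140 − 1)
= 33 · 0.1786
= 5.89 L

5.9 L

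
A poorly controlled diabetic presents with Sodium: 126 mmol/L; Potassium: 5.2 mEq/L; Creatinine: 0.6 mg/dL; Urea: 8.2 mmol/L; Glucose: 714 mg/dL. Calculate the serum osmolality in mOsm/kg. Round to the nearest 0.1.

Calculated osmolality = 2·Na + glucose/18 + urea
= 2·126 + 714/18 + 8.2
= 252 + 39.67 + 8.20
= 299.87 mOsm/kg

299.9 mOsm/kg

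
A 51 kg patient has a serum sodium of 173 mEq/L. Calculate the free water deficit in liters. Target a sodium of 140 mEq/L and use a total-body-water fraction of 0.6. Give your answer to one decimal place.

7.2 L

TBW = 0.6 · 51 = 30.6 L
Free water deficit = TBW · (Na/140 − 1)
= 30.6 · (173/140 − 1)
= 30.6 · 0.2357
= 7.21 L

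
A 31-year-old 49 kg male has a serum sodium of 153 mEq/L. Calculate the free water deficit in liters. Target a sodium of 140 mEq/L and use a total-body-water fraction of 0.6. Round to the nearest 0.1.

TBW = 0.6 · 49 = 29.4 L
Free water deficit = TBW · (Na/140 − 1)
= 29.4 · (153/140 − 1)
= 29.4 · 0.0929
= 2.73 L

2.7 L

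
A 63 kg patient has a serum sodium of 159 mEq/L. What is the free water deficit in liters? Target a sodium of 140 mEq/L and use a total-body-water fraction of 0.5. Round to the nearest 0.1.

4.3 L

TBW = 0.5 · 63 = 31.5 L
Free water deficit = TBW · (Na/140 − 1)
= 31.5 · (159/140 − 1)
= 31.5 · 0.1357
= 4.27 L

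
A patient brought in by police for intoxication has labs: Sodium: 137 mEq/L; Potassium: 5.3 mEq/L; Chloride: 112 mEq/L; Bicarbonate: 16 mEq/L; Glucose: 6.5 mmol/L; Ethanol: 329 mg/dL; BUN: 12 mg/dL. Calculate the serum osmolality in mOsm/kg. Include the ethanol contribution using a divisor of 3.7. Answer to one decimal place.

Calculated osmolality = 2·Na + glucose + BUN/2.8 + ethanol/3.7
= 2·137 + 6.5 + 12/2.8 + 329/3.7
= 274 + 6.50 + 4.29 + 88.92
= 373.71 mOsm/kg

373.7 mOsm/kg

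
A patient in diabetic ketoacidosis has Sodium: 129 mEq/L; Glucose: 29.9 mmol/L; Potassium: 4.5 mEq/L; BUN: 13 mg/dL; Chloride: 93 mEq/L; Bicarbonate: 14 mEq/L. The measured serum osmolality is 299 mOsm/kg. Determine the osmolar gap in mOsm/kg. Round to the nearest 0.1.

6.5 mOsm/kg

Calculated osmolality = 2·Na + glucose + BUN/2.8
= 2·129 + 29.9 + 13/2.8
= 258 + 29.90 + 4.64
= 292.54 mOsm/kg ≈ 292.5 mOsm/kg
Osmolar gap = measured − calculated = 299 − 292.5 = 6.5 mOsm/kg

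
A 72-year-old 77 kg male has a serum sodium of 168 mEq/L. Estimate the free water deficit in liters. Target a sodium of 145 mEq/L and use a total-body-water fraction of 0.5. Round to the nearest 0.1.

6.1 L

TBW = 0.5 · 77 = 38.5 L
Free water deficit = TBW · (Na/145 − 1)
= 38.5 · (168/145 − 1)
= 38.5 · 0.1586
= 6.11 L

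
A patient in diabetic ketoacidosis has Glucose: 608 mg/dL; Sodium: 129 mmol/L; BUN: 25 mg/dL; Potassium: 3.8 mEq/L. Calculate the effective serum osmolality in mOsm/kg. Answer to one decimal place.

Effective osmolality excludes urea (freely permeant across cell membranes):
2·Na + glucose/18
= 2·129 + 608/18
= 258 + 33.78
= 291.78 mOsm/kg

291.8 mOsm/kg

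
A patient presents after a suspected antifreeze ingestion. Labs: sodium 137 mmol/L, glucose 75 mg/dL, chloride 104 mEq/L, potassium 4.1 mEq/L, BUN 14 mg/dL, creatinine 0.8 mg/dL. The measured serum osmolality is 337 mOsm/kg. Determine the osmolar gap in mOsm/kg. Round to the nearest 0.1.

Calculated osmolality = 2·Na + glucose/18 + BUN/2.8
= 2·137 + 75/18 + 14/2.8
= 274 + 4.17 + 5
= 283.17 mOsm/kg ≈ 283.2 mOsm/kg
Osmolar gap = measured − calculated = 337 − 283.2 = 53.8 mOsm/kg

53.8 mOsm/kg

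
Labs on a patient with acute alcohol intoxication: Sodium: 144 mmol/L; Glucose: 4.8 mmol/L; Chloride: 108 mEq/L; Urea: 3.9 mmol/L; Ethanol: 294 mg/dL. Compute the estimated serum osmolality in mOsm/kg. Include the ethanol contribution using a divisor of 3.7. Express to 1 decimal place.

376.2 mOsm/kg

Calculated osmolality = 2·Na + glucose + urea + ethanol/3.7
= 2·144 + 4.8 + 3.9 + 294/3.7
= 288 + 4.80 + 3.90 + 79.46
= 376.16 mOsm/kg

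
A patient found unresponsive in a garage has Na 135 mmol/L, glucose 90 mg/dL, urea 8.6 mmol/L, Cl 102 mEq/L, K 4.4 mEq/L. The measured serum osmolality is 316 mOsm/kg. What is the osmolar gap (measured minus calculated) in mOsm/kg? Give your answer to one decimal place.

32.4 mOsm/kg

Calculated osmolality = 2·Na + glucose/18 + urea
= 2·135 + 90/18 + 8.6
= 270 + 5 + 8.60
= 283.6 mOsm/kg ≈ 283.6 mOsm/kg
Osmolar gap = measured − calculated = 316 − 283.6 = 32.4 mOsm/kg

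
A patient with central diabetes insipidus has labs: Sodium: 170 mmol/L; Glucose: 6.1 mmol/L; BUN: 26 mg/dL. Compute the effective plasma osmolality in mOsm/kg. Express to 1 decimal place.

Effective osmolality excludes urea (freely permeant across cell membranes):
2·Na + glucose
= 2·170 + 6.1
= 340 + 6.1
= 346.1 mOsm/kg

346.1 mOsm/kg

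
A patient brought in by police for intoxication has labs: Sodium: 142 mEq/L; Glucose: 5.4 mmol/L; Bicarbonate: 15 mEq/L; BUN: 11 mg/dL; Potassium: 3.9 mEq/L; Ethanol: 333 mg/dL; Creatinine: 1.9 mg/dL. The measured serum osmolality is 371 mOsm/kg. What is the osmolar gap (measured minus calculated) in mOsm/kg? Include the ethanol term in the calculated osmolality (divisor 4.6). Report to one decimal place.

Calculated osmolality = 2·Na + glucose + BUN/2.8 + ethanol/4.6
= 2·142 + 5.4 + 11/2.8 + 333/4.6
= 284 + 5.40 + 3.93 + 72.39
= 365.72 mOsm/kg ≈ 365.7 mOsm/kg
Osmolar gap = measured − calculated = 371 − 365.7 = 5.3 mOsm/kg

5.3 mOsm/kg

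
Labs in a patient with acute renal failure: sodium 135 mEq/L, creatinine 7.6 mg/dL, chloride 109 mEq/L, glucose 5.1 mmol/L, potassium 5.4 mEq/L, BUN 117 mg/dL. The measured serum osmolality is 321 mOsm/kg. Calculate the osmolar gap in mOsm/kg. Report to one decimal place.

Calculated osmolality = 2·Na + glucose + BUN/2.8
= 2·135 + 5.1 + 117/2.8
= 270 + 5.10 + 41.79
= 316.89 mOsm/kg ≈ 316.9 mOsm/kg
Osmolar gap = measured − calculated = 321 − 316.9 = 4.1 mOsm/kg

4.1 mOsm/kg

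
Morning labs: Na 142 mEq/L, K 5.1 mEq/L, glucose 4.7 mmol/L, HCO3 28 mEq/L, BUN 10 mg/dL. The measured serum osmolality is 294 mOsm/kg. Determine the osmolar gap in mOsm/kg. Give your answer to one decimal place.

1.7 mOsm/kg

Calculated osmolality = 2·Na + glucose + BUN/2.8
= 2·142 + 4.7 + 10/2.8
= 284 + 4.70 + 3.57
= 292.27 mOsm/kg ≈ 292.3 mOsm/kg
Osmolar gap = measured − calculated = 294 − 292.3 = 1.7 mOsm/kg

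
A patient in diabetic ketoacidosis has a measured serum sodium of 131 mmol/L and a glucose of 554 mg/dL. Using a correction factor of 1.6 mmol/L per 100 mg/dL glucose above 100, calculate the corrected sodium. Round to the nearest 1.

138 mmol/L

Corrected Na = measured Na + 1.6 · (glucose − 100)/100
= 131 + 1.6 · (554 − 100)/100
= 131 + 7.3
= 138.3 mmol/L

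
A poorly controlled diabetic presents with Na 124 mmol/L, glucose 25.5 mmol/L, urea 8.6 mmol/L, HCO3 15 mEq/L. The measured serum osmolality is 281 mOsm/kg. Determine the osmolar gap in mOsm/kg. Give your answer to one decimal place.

Calculated osmolality = 2·Na + glucose + urea
= 2·124 + 25.5 + 8.6
= 248 + 25.50 + 8.60
= 282.1 mOsm/kg ≈ 282.1 mOsm/kg
Osmolar gap = measured − calculated = 281 − 282.1 = -1.1 mOsm/kg

-1.1 mOsm/kg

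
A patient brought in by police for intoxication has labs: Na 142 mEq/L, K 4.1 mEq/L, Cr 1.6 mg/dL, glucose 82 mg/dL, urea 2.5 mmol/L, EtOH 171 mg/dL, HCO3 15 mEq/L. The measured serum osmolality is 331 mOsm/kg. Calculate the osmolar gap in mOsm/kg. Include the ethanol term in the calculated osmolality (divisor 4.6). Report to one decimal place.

Calculated osmolality = 2·Na + glucose/18 + urea + ethanol/4.6
= 2·142 + 82/18 + 2.5 + 171/4.6
= 284 + 4.56 + 2.50 + 37.17
= 328.23 mOsm/kg ≈ 328.2 mOsm/kg
Osmolar gap = measured − calculated = 331 − 328.2 = 2.8 mOsm/kg

2.8 mOsm/kg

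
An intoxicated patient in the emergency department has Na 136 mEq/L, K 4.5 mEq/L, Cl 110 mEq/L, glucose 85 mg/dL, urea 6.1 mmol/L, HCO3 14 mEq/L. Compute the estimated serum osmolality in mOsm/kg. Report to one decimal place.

Calculated osmolality = 2·Na + glucose/18 + urea
= 2·136 + 85/18 + 6.1
= 272 + 4.72 + 6.10
= 282.82 mOsm/kg

282.8 mOsm/kg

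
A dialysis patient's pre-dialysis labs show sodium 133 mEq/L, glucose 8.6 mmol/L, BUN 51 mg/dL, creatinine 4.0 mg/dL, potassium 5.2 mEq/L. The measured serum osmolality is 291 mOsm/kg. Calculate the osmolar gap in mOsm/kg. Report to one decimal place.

Calculated osmolality = 2·Na + glucose + BUN/2.8
= 2·133 + 8.6 + 51/2.8
= 266 + 8.60 + 18.21
= 292.81 mOsm/kg ≈ 292.8 mOsm/kg
Osmolar gap = measured − calculated = 291 − 292.8 = -1.8 mOsm/kg

-1.8 mOsm/kg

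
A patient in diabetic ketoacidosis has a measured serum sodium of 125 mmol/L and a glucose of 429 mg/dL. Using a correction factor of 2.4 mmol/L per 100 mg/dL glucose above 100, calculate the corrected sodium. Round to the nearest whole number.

133 mmol/L

Corrected Na = measured Na + 2.4 · (glucose − 100)/100
= 125 + 2.4 · (429 − 100)/100
= 125 + 7.9
= 132.9 mmol/L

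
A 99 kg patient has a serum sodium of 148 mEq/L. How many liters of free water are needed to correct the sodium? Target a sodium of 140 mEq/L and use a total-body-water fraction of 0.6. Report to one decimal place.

TBW = 0.6 · 99 = 59.4 L
Free water deficit = TBW · (Na/140 − 1)
= 59.4 · (148/140 − 1)
= 59.4 · 0.0571
= 3.39 L

3.4 L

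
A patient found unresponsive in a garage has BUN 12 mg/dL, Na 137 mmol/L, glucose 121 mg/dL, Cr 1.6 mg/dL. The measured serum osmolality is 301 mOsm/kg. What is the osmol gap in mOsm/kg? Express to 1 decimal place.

16.0 mOsm/kg

Calculated osmolality = 2·Na + glucose/18 + BUN/2.8
= 2·137 + 121/18 + 12/2.8
= 274 + 6.72 + 4.29
= 285.01 mOsm/kg ≈ 285.0 mOsm/kg
Osmolar gap = measured − calculated = 301 − 285.0 = 16.0 mOsm/kg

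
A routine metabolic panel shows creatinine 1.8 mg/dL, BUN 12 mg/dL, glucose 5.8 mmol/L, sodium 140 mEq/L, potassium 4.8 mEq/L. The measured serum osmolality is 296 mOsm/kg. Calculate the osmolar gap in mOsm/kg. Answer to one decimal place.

Calculated osmolality = 2·Na + glucose + BUN/2.8
= 2·140 + 5.8 + 12/2.8
= 280 + 5.80 + 4.29
= 290.09 mOsm/kg ≈ 290.1 mOsm/kg
Osmolar gap = measured − calculated = 296 − 290.1 = 5.9 mOsm/kg

5.9 mOsm/kg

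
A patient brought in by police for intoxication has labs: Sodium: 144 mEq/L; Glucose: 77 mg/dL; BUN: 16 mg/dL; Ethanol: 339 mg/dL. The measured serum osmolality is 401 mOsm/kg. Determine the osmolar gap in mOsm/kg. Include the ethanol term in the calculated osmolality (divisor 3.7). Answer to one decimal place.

Calculated osmolality = 2·Na + glucose/18 + BUN/2.8 + ethanol/3.7
= 2·144 + 77/18 + 16/2.8 + 339/3.7
= 288 + 4.28 + 5.71 + 91.62
= 389.61 mOsm/kg ≈ 389.6 mOsm/kg
Osmolar gap = measured − calculated = 401 − 389.6 = 11.4 mOsm/kg

11.4 mOsm/kg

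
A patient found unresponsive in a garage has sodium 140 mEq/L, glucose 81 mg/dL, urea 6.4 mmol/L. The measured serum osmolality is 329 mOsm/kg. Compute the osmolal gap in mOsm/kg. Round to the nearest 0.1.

38.1 mOsm/kg

Calculated osmolality = 2·Na + glucose/18 + urea
= 2·140 + 81/18 + 6.4
= 280 + 4.50 + 6.40
= 290.9 mOsm/kg ≈ 290.9 mOsm/kg
Osmolar gap = measured − calculated = 329 − 290.9 = 38.1 mOsm/kg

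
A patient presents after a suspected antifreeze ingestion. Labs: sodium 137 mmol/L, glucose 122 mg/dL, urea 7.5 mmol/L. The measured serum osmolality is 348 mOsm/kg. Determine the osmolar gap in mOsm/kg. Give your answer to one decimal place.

Calculated osmolality = 2·Na + glucose/18 + urea
= 2·137 + 122/18 + 7.5
= 274 + 6.78 + 7.50
= 288.28 mOsm/kg ≈ 288.3 mOsm/kg
Osmolar gap = measured − calculated = 348 − 288.3 = 59.7 mOsm/kg

59.7 mOsm/kg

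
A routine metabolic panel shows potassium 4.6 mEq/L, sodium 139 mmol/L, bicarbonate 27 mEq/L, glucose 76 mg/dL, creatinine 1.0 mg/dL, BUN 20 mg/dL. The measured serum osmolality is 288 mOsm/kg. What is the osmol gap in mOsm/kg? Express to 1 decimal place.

-1.4 mOsm/kg

Calculated osmolality = 2·Na + glucose/18 + BUN/2.8
= 2·139 + 76/18 + 20/2.8
= 278 + 4.22 + 7.14
= 289.36 mOsm/kg ≈ 289.4 mOsm/kg
Osmolar gap = measured − calculated = 288 − 289.4 = -1.4 mOsm/kg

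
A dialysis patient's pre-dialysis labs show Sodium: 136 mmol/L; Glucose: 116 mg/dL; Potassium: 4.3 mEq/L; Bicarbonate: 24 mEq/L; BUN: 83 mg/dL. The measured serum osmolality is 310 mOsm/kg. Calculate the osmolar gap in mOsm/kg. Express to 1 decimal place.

1.9 mOsm/kg

Calculated osmolality = 2·Na + glucose/18 + BUN/2.8
= 2·136 + 116/18 + 83/2.8
= 272 + 6.44 + 29.64
= 308.08 mOsm/kg ≈ 308.1 mOsm/kg
Osmolar gap = measured − calculated = 310 − 308.1 = 1.9 mOsm/kg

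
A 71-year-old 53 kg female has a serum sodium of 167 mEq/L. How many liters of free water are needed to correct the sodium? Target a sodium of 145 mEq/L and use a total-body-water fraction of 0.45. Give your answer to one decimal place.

3.6 L

TBW = 0.45 · 53 = 23.85 L
Free water deficit = TBW · (Na/145 − 1)
= 23.85 · (167/145 − 1)
= 23.85 · 0.1517
= 3.62 L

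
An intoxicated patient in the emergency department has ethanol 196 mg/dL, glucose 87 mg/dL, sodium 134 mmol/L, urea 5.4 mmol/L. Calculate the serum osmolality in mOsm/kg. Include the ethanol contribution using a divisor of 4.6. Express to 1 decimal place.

Calculated osmolality = 2·Na + glucose/18 + urea + ethanol/4.6
= 2·134 + 87/18 + 5.4 + 196/4.6
= 268 + 4.83 + 5.40 + 42.61
= 320.84 mOsm/kg

320.8 mOsm/kg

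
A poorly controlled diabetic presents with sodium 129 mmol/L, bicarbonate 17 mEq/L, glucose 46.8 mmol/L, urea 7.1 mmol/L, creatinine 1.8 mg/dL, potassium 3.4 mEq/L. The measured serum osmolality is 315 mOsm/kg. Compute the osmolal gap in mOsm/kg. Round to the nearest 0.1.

3.1 mOsm/kg

Calculated osmolality = 2·Na + glucose + urea
= 2·129 + 46.8 + 7.1
= 258 + 46.80 + 7.10
= 311.9 mOsm/kg ≈ 311.9 mOsm/kg
Osmolar gap = measured − calculated = 315 − 311.9 = 3.1 mOsm/kg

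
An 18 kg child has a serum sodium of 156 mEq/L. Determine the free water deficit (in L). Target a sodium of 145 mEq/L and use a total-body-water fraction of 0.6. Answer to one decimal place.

TBW = 0.6 · 18 = 10.8 L
Free water deficit = TBW · (Na/145 − 1)
= 10.8 · (156/145 − 1)
= 10.8 · 0.0759
= 0.82 L

0.8 L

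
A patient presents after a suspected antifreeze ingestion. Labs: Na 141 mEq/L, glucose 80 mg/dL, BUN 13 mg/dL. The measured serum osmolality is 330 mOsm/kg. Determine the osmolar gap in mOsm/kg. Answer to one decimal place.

38.9 mOsm/kg

Calculated osmolality = 2·Na + glucose/18 + BUN/2.8
= 2·141 + 80/18 + 13/2.8
= 282 + 4.44 + 4.64
= 291.08 mOsm/kg ≈ 291.1 mOsm/kg
Osmolar gap = measured − calculated = 330 − 291.1 = 38.9 mOsm/kg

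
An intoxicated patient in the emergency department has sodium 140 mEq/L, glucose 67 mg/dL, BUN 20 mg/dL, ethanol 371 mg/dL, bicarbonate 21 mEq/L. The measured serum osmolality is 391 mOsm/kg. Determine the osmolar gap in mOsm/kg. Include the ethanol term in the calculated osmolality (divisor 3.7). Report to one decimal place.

-0.1 mOsm/kg

Calculated osmolality = 2·Na + glucose/18 + BUN/2.8 + ethanol/3.7
= 2·140 + 67/18 + 20/2.8 + 371/3.7
= 280 + 3.72 + 7.14 + 100.27
= 391.13 mOsm/kg ≈ 391.1 mOsm/kg
Osmolar gap = measured − calculated = 391 − 391.1 = -0.1 mOsm/kg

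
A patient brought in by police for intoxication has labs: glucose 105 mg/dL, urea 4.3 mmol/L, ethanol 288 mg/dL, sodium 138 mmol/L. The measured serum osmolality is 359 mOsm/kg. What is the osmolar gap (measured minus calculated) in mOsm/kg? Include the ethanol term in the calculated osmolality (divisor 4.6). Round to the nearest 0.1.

Calculated osmolality = 2·Na + glucose/18 + urea + ethanol/4.6
= 2·138 + 105/18 + 4.3 + 288/4.6
= 276 + 5.83 + 4.30 + 62.61
= 348.74 mOsm/kg ≈ 348.7 mOsm/kg
Osmolar gap = measured − calculated = 359 − 348.7 = 10.3 mOsm/kg

10.3 mOsm/kg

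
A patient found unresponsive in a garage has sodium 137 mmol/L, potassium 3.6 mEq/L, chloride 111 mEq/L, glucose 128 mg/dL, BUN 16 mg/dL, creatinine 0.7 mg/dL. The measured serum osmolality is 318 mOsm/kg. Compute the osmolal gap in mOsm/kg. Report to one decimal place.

31.2 mOsm/kg

Calculated osmolality = 2·Na + glucose/18 + BUN/2.8
= 2·137 + 128/18 + 16/2.8
= 274 + 7.11 + 5.71
= 286.82 mOsm/kg ≈ 286.8 mOsm/kg
Osmolar gap = measured − calculated = 318 − 286.8 = 31.2 mOsm/kg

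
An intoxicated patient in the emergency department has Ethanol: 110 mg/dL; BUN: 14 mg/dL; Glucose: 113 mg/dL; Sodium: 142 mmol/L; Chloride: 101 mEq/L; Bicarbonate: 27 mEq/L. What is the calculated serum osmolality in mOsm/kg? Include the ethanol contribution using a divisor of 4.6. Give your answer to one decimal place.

Calculated osmolality = 2·Na + glucose/18 + BUN/2.8 + ethanol/4.6
= 2·142 + 113/18 + 14/2.8 + 110/4.6
= 284 + 6.28 + 5 + 23.91
= 319.19 mOsm/kg

319.2 mOsm/kg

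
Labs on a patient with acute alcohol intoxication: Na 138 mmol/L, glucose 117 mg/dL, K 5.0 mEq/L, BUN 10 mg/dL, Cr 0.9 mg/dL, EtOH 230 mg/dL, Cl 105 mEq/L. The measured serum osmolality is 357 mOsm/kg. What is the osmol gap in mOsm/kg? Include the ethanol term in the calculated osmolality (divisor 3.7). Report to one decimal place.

Calculated osmolality = 2·Na + glucose/18 + BUN/2.8 + ethanol/3.7
= 2·138 + 117/18 + 10/2.8 + 230/3.7
= 276 + 6.50 + 3.57 + 62.16
= 348.23 mOsm/kg ≈ 348.2 mOsm/kg
Osmolar gap = measured − calculated = 357 − 348.2 = 8.8 mOsm/kg

8.8 mOsm/kg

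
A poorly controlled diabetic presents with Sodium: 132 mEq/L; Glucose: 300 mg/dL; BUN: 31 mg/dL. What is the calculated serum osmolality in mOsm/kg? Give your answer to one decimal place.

Calculated osmolality = 2·Na + glucose/18 + BUN/2.8
= 2·132 + 300/18 + 31/2.8
= 264 + 16.67 + 11.07
= 291.74 mOsm/kg

291.7 mOsm/kg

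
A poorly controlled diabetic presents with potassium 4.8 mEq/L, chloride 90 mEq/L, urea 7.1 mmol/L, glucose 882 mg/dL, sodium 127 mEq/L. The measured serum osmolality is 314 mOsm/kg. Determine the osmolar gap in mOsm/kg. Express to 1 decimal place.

Calculated osmolality = 2·Na + glucose/18 + urea
= 2·127 + 882/18 + 7.1
= 254 + 49 + 7.10
= 310.1 mOsm/kg ≈ 310.1 mOsm/kg
Osmolar gap = measured − calculated = 314 − 310.1 = 3.9 mOsm/kg

3.9 mOsm/kg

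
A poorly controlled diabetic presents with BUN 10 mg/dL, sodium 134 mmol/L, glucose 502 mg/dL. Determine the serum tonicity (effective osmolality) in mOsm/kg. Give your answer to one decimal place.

295.9 mOsm/kg

Effective osmolality excludes urea (freely permeant across cell membranes):
2·Na + glucose/18
= 2·134 + 502/18
= 268 + 27.89
= 295.89 mOsm/kg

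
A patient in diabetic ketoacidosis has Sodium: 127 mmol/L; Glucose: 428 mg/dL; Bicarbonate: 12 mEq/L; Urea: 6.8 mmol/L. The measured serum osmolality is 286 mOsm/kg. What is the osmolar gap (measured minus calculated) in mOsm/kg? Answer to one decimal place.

Calculated osmolality = 2·Na + glucose/18 + urea
= 2·127 + 428/18 + 6.8
= 254 + 23.78 + 6.80
= 284.58 mOsm/kg ≈ 284.6 mOsm/kg
Osmolar gap = measured − calculated = 286 − 284.6 = 1.4 mOsm/kg

1.4 mOsm/kg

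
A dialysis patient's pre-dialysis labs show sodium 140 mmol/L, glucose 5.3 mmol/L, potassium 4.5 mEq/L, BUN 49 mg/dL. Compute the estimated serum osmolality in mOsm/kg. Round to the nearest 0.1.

Calculated osmolality = 2·Na + glucose + BUN/2.8
= 2·140 + 5.3 + 49/2.8
= 280 + 5.30 + 17.50
= 302.8 mOsm/kg

302.8 mOsm/kg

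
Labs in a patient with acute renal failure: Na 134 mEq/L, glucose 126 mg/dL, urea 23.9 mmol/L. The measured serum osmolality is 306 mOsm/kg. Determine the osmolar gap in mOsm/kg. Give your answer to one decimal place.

Calculated osmolality = 2·Na + glucose/18 + urea
= 2·134 + 126/18 + 23.9
= 268 + 7 + 23.90
= 298.9 mOsm/kg ≈ 298.9 mOsm/kg
Osmolar gap = measured − calculated = 306 − 298.9 = 7.1 mOsm/kg

7.1 mOsm/kg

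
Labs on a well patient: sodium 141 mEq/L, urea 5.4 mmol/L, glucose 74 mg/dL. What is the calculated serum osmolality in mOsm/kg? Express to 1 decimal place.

291.5 mOsm/kg

Calculated osmolality = 2·Na + glucose/18 + urea
= 2·141 + 74/18 + 5.4
= 282 + 4.11 + 5.40
= 291.51 mOsm/kg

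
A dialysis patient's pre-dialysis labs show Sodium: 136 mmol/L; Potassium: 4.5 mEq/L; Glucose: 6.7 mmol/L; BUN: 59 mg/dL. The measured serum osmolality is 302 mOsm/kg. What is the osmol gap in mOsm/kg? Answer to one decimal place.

Calculated osmolality = 2·Na + glucose + BUN/2.8
= 2·136 + 6.7 + 59/2.8
= 272 + 6.70 + 21.07
= 299.77 mOsm/kg ≈ 299.8 mOsm/kg
Osmolar gap = measured − calculated = 302 − 299.8 = 2.2 mOsm/kg

2.2 mOsm/kg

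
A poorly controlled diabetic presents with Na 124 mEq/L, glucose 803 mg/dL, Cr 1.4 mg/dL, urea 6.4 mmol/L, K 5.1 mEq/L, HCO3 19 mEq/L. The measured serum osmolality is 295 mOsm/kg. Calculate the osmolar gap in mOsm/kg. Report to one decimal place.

-4.0 mOsm/kg

Calculated osmolality = 2·Na + glucose/18 + urea
= 2·124 + 803/18 + 6.4
= 248 + 44.61 + 6.40
= 299.01 mOsm/kg ≈ 299.0 mOsm/kg
Osmolar gap = measured − calculated = 295 − 299.0 = -4.0 mOsm/kg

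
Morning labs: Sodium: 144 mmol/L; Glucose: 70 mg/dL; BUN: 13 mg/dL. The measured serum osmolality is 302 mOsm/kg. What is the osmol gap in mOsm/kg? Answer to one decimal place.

5.5 mOsm/kg

Calculated osmolality = 2·Na + glucose/18 + BUN/2.8
= 2·144 + 70/18 + 13/2.8
= 288 + 3.89 + 4.64
= 296.53 mOsm/kg ≈ 296.5 mOsm/kg
Osmolar gap = measured − calculated = 302 − 296.5 = 5.5 mOsm/kg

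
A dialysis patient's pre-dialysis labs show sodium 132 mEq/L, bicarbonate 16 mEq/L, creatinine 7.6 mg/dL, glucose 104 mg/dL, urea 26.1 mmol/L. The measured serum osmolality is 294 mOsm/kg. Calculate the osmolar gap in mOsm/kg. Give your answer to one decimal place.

-1.9 mOsm/kg

Calculated osmolality = 2·Na + glucose/18 + urea
= 2·132 + 104/18 + 26.1
= 264 + 5.78 + 26.10
= 295.88 mOsm/kg ≈ 295.9 mOsm/kg
Osmolar gap = measured − calculated = 294 − 295.9 = -1.9 mOsm/kg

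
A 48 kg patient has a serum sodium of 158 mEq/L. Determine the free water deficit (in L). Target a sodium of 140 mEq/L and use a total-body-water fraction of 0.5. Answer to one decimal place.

TBW = 0.5 · 48 = 24 L
Free water deficit = TBW · (Na/140 − 1)
= 24 · (158/140 − 1)
= 24 · 0.1286
= 3.09 L

3.1 L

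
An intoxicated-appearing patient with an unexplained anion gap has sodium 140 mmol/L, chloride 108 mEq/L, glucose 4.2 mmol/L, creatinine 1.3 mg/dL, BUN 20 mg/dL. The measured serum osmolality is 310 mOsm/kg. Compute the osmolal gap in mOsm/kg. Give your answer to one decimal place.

Calculated osmolality = 2·Na + glucose + BUN/2.8
= 2·140 + 4.2 + 20/2.8
= 280 + 4.20 + 7.14
= 291.34 mOsm/kg ≈ 291.3 mOsm/kg
Osmolar gap = measured − calculated = 310 − 291.3 = 18.7 mOsm/kg

18.7 mOsm/kg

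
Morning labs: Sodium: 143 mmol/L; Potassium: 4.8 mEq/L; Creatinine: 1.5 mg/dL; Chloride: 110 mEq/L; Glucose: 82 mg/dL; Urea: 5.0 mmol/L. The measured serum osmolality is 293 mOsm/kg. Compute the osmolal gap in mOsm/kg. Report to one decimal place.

Calculated osmolality = 2·Na + glucose/18 + urea
= 2·143 + 82/18 + 5
= 286 + 4.56 + 5
= 295.56 mOsm/kg ≈ 295.6 mOsm/kg
Osmolar gap = measured − calculated = 293 − 295.6 = -2.6 mOsm/kg

-2.6 mOsm/kg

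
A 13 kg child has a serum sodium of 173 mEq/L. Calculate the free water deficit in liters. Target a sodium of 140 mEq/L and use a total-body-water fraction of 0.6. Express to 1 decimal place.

TBW = 0.6 · 13 = 7.8 L
Free water deficit = TBW · (Na/140 − 1)
= 7.8 · (173/140 − 1)
= 7.8 · 0.2357
= 1.84 L

1.8 L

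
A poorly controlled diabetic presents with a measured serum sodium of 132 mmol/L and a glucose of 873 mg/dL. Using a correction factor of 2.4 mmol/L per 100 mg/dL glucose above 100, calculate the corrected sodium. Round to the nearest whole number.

Corrected Na = measured Na + 2.4 · (glucose − 100)/100
= 132 + 2.4 · (873 − 100)/100
= 132 + 18.6
= 150.6 mmol/L

151 mmol/L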